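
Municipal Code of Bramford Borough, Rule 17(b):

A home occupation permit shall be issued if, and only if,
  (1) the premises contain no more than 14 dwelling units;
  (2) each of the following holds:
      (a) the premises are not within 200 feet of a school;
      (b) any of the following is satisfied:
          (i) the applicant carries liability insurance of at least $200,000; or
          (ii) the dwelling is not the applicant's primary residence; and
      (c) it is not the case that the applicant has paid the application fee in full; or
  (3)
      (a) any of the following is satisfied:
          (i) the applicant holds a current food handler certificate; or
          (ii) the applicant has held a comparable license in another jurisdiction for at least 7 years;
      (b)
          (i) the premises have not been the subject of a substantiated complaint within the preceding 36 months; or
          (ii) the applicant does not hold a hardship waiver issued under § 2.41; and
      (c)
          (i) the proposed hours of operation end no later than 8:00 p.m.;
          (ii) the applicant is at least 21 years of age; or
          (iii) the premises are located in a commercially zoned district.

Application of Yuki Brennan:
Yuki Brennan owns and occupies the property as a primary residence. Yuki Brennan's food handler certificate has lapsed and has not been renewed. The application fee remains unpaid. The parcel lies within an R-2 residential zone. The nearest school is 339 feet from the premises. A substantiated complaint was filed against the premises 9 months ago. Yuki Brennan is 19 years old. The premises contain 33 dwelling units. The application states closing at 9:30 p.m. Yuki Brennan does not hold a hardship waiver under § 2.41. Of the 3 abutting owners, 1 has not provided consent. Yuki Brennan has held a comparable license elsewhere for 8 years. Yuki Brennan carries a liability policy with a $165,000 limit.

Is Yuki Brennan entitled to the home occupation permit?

(1) ≤ 14 units — not met.
(a) ≥200 ft from school — met.
(i) insurance ≥ $200,000 — fails.
(ii) not (primary residence) — fails.
So (b) is not satisfied (F OR F).
(c) not (fee paid) — satisfied.
(2): T AND F AND T → false.
(i) food handler cert. — fails.
(ii) prior license ≥ 7 yr — satisfied.
So (a) is satisfied (F OR T).
(i) no complaint in 36 mo. — not satisfied.
(ii) not (hardship waiver) — satisfied.
(b): F OR T → true.
(i) closes by 8 p.m. — fails.
(ii) age ≥ 21 — fails.
(iii) commercially zoned — fails.
(c) = F OR F OR F = false.
(3): T AND T AND F → false.
So Overall is not satisfied (F OR F OR F).

No — denied.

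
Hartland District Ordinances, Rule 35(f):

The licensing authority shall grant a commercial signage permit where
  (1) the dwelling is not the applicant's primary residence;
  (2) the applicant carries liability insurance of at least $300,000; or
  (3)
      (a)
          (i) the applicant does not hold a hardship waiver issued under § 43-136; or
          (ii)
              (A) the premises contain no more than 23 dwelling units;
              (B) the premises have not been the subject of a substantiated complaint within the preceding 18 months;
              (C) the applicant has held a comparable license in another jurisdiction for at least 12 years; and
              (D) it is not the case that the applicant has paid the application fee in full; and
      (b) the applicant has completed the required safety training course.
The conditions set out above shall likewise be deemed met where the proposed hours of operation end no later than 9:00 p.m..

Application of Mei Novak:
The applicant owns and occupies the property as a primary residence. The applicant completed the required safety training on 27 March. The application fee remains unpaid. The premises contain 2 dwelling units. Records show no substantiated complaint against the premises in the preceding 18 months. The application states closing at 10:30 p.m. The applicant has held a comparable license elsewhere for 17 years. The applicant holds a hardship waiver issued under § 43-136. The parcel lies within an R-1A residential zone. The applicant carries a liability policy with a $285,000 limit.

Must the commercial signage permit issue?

(1) not (primary residence) — not met.
(2) insurance ≥ $300,000 — not satisfied.
(i) not (hardship waiver) — fails.
(A) ≤ 23 units — holds.
(B) no complaint in 18 mo. — holds.
(C) prior license ≥ 12 yr — holds.
(D) not (fee paid) — holds.
(ii) = T AND T AND T AND T = true.
So (a) is satisfied (F OR T).
(b) safety training — holds.
(3): T AND T → true.
Overall = F OR F OR T = true.
Exception (closes by 9 p.m.) — not satisfied.
Result: main true OR exception false → true.

Yes — granted.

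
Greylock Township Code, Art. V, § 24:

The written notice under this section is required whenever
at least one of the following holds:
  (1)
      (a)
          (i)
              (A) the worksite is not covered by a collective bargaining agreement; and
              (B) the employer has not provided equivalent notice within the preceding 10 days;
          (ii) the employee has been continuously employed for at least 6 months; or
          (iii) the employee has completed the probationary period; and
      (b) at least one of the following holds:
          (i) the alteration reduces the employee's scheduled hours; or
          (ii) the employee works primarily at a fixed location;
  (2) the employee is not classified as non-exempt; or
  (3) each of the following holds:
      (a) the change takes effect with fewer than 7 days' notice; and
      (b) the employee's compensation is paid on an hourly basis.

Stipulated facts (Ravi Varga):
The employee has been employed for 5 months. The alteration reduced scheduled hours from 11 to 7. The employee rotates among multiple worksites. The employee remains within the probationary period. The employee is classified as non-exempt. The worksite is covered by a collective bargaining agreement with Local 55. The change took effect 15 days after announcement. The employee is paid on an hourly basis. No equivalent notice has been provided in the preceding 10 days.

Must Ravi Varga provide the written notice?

No — not required.

(A) no CBA — not met.
(B) no recent notice — satisfied.
(i) = F AND T = false.
(ii) tenure ≥ 6 mo. — fails.
(iii) past probation — not satisfied.
So (a) is not satisfied (F OR F OR F).
(i) hours reduced — holds.
(ii) fixed location — fails.
So (b) is satisfied (T OR F).
So (1) is not satisfied (F AND T).
(2) not (non-exempt) — fails.
(a) < 7 days' notice — not met.
(b) hourly-paid — holds.
(3) = F AND T = false.
Overall = F OR F OR F = false.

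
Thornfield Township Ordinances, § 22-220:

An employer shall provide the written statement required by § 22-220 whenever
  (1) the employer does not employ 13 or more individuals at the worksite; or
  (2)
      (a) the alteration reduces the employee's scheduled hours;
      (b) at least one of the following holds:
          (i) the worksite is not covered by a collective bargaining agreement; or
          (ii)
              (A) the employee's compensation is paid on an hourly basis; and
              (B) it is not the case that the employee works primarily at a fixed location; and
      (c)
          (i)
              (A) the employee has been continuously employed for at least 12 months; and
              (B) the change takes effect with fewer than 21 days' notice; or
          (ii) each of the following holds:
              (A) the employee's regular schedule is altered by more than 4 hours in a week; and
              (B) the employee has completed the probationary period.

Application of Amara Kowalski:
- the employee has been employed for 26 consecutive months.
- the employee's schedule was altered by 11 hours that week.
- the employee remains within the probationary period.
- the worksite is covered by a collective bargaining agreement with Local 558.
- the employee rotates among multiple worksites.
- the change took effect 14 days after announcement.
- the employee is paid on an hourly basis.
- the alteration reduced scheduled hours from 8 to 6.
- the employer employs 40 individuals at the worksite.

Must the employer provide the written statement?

(1) not (≥ 13 at site) — fails.
(a) hours reduced — satisfied.
(i) no CBA — not satisfied.
(A) hourly-paid — holds.
(B) not (fixed location) — satisfied.
(ii) = T AND T = true.
(b) = F OR T = true.
(A) tenure ≥ 12 mo. — holds.
(B) < 21 days' notice — met.
So (i) is satisfied (T AND T).
(A) schedule shift > 4h — met.
(B) past probation — fails.
(ii): T AND F → false.
(c): T OR F → true.
So (2) is satisfied (T AND T AND T).
Overall = F OR T = true.

Yes — required.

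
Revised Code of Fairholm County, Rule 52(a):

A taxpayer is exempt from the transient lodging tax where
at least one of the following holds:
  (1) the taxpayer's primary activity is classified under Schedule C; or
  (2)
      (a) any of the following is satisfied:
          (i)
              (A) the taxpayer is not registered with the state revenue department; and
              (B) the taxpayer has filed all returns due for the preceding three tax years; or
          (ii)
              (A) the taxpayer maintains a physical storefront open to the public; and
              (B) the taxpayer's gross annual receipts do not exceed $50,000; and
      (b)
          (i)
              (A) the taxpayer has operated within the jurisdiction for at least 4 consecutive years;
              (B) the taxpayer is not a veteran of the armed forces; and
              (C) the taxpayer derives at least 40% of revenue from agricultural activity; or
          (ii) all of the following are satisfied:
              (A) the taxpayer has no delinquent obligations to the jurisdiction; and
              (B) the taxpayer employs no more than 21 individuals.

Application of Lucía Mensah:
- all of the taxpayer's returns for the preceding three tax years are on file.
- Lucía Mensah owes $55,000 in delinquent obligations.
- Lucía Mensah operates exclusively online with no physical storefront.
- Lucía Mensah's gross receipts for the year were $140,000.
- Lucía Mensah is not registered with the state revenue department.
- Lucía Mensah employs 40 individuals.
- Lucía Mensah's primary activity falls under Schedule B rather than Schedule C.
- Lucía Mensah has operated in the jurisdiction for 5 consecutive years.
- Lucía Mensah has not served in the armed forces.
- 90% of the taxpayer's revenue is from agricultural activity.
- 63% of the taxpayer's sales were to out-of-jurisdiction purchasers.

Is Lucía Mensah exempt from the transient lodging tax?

(1) Schedule C activity — not met.
(A) not (state-registered) — holds.
(B) returns current — holds.
(i): T AND T → true.
(A) has storefront — not met.
(B) receipts ≤ $50,000 — fails.
(ii) = F AND F = false.
(a): T OR F → true.
(A) ≥ 4 yrs in jurisdiction — satisfied.
(B) not (veteran) — holds.
(C) ≥40% agricultural — met.
(i): T AND T AND T → true.
(A) no delinquency — not met.
(B) ≤ 21 employees — not met.
So (ii) is not satisfied (F AND F).
(b): T OR F → true.
So (2) is satisfied (T AND T).
Overall = F OR T = true.

Yes — exempt.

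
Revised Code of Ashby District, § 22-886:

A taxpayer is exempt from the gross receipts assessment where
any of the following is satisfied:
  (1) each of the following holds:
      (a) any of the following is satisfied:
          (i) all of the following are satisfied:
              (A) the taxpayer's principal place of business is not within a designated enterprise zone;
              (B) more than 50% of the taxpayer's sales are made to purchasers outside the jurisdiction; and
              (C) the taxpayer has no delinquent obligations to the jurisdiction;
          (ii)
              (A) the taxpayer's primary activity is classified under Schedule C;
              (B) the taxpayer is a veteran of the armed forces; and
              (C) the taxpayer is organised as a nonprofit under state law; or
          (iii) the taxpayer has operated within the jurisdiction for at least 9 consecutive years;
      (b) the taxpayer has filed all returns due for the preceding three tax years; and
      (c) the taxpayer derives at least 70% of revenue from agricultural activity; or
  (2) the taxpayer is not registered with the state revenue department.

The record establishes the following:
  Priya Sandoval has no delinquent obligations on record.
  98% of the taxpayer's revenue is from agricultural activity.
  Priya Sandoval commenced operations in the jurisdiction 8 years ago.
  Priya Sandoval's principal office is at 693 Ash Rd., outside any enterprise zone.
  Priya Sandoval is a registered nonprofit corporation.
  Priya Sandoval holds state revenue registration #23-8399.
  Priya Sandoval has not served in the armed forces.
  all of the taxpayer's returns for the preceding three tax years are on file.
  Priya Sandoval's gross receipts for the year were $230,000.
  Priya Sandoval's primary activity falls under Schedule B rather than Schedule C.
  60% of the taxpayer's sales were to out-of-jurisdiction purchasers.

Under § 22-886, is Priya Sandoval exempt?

(A) not (in enterprise zone) — satisfied.
(B) >50% out-of-jur. sales — holds.
(C) no delinquency — satisfied.
(i): T AND T AND T → true.
(A) Schedule C activity — not met.
(B) veteran — not met.
(C) nonprofit — holds.
(ii) = F AND F AND T = false.
(iii) ≥ 9 yrs in jurisdiction — not met.
(a) = T OR F OR F = true.
(b) returns current — holds.
(c) ≥70% agricultural — holds.
(1): T AND T AND T → true.
(2) not (state-registered) — not met.
Overall = T OR F = true.

Yes — exempt.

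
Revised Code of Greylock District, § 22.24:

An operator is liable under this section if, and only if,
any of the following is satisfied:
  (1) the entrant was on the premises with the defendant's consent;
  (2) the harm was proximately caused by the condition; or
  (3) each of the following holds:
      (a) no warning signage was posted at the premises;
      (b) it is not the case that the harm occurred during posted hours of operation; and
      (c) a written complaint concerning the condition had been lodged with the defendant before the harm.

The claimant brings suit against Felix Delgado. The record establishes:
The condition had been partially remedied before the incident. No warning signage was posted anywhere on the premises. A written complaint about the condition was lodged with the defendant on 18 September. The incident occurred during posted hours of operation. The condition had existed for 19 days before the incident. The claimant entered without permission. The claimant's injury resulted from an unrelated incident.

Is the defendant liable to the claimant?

No — not liable.

(1) consent to enter — fails.
(2) proximate cause — fails.
(a) no signage posted — holds.
(b) not (during posted hours) — fails.
(c) complaint lodged — satisfied.
(3) = T AND F AND T = false.
So Overall is not satisfied (F OR F OR F).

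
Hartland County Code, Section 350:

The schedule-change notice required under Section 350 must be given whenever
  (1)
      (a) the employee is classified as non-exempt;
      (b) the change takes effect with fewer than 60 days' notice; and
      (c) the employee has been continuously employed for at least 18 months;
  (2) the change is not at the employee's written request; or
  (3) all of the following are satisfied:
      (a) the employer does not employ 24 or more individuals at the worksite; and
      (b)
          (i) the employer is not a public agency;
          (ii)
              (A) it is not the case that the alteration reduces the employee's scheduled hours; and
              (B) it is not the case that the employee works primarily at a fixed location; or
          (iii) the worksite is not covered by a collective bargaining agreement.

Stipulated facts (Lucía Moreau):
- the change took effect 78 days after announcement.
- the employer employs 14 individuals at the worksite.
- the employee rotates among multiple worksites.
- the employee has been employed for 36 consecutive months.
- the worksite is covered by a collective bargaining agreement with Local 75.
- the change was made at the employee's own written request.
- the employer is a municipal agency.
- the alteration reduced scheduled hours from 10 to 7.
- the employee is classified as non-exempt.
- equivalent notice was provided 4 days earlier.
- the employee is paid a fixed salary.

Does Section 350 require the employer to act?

(a) non-exempt — holds.
(b) < 60 days' notice — fails.
(c) tenure ≥ 18 mo. — met.
(1) = T AND F AND T = false.
(2) not employee-requested — fails.
(a) not (≥ 24 at site) — satisfied.
(i) not (public agency) — not met.
(A) not (hours reduced) — not met.
(B) not (fixed location) — holds.
(ii) = F AND T = false.
(iii) no CBA — not met.
(b): F OR F OR F → false.
(3): T AND F → false.
Overall: F OR F OR F → false.

No — not required.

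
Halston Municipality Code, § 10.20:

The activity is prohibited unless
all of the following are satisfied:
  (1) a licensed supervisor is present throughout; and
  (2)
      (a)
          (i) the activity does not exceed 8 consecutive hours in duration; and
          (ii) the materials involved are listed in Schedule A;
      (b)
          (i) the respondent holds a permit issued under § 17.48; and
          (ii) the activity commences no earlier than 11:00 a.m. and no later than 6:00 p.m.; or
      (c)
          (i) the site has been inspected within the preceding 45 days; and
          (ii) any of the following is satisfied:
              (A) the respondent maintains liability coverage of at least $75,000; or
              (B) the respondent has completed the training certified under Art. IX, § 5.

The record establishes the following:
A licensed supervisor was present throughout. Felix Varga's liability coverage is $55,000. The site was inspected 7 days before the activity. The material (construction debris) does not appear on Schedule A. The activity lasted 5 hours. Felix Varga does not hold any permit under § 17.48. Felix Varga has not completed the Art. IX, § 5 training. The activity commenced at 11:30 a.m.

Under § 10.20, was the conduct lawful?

(1) supervisor present — met.
(i) ≤ 8 hrs duration — satisfied.
(ii) Schedule A material — fails.
(a): T AND F → false.
(i) holds permit — fails.
(ii) start within hours — met.
(b): F AND T → false.
(i) site inspected — met.
(A) coverage ≥ $75,000 — fails.
(B) training certified — not satisfied.
(ii): F OR F → false.
(c): T AND F → false.
(2) = F OR F OR F = false.
Overall: T AND F → false.

No — unlawful.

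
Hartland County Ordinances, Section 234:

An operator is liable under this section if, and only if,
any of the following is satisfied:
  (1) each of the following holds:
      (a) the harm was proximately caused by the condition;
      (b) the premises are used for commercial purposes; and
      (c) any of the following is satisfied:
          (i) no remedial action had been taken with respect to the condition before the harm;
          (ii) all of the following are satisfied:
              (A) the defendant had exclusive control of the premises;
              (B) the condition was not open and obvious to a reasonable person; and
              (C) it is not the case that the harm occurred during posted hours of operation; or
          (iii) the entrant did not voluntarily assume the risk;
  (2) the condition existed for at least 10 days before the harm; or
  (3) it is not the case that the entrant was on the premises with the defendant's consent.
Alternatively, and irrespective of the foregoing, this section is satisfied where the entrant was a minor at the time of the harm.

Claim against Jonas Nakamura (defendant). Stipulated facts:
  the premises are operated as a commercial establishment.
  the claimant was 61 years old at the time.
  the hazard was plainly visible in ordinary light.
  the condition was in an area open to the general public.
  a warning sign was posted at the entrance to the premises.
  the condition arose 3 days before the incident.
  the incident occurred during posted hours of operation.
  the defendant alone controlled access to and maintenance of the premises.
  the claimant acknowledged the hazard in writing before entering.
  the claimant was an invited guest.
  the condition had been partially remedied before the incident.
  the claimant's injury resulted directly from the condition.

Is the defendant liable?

(a) proximate cause — holds.
(b) commercial use — holds.
(i) no remedial action — not satisfied.
(A) exclusive control — met.
(B) not open/obvious — not met.
(C) not (during posted hours) — not satisfied.
(ii) = T AND F AND F = false.
(iii) no assumed risk — not satisfied.
(c): F OR F OR F → false.
(1): T AND T AND F → false.
(2) condition ≥10 days old — not met.
(3) not (consent to enter) — not met.
Overall = F OR F OR F = false.
Exception (entrant a minor) — not satisfied.
Result: main false OR exception false → false.

No — not liable.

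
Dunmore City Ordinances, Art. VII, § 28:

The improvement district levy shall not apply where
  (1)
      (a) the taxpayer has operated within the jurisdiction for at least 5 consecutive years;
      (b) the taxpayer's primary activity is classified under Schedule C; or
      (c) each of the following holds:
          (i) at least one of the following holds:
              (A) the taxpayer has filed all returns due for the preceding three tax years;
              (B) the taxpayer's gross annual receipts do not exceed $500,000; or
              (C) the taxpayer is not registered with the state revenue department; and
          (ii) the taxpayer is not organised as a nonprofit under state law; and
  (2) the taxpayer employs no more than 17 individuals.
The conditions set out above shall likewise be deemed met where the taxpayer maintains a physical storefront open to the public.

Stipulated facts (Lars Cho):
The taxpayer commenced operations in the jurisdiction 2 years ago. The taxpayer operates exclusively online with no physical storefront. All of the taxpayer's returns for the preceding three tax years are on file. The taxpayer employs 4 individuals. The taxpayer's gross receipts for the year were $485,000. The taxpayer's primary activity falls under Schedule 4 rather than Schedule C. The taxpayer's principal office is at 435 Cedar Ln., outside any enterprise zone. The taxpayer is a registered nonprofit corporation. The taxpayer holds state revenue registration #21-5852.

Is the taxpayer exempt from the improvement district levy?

No — not exempt.

(a) ≥ 5 yrs in jurisdiction — not met.
(b) Schedule C activity — not met.
(A) returns current — holds.
(B) receipts ≤ $500,000 — met.
(C) not (state-registered) — fails.
(i) = T OR T OR F = true.
(ii) not (nonprofit) — not satisfied.
(c) = T AND F = false.
(1): F OR F OR F → false.
(2) ≤ 17 employees — satisfied.
So Overall is not satisfied (F AND T).
Exception (has storefront) — not satisfied.
Result: main false OR exception false → false.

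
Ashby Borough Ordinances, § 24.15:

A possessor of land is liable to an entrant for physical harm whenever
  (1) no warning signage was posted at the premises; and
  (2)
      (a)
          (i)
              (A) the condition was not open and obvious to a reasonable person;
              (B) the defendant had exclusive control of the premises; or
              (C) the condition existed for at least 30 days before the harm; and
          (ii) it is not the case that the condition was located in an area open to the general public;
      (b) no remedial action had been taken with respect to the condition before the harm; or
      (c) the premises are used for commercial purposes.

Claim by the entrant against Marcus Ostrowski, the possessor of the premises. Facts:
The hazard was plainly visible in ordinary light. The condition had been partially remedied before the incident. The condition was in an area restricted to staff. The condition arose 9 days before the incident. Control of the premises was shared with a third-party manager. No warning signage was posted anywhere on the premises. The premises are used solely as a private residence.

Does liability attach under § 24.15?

(1) no signage posted — met.
(A) not open/obvious — not met.
(B) exclusive control — not satisfied.
(C) condition ≥30 days old — not met.
(i): F OR F OR F → false.
(ii) not (public area) — met.
So (a) is not satisfied (F AND T).
(b) no remedial action — not satisfied.
(c) commercial use — fails.
So (2) is not satisfied (F OR F OR F).
Overall = T AND F = false.

No — not liable.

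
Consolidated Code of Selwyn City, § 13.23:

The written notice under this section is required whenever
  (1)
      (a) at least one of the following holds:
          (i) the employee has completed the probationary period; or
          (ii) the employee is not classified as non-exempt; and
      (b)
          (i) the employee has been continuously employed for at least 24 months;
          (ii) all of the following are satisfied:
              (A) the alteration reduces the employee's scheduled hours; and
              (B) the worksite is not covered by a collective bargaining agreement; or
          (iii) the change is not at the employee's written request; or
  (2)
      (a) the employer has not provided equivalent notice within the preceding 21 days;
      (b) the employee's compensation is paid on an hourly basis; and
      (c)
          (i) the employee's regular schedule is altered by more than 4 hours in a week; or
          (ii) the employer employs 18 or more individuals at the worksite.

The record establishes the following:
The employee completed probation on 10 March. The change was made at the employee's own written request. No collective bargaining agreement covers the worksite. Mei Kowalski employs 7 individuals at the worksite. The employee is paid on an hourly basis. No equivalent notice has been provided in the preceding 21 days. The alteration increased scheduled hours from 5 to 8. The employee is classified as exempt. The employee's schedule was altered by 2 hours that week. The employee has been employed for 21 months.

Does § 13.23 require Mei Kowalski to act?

(i) past probation — holds.
(ii) not (non-exempt) — holds.
(a) = T OR T = true.
(i) tenure ≥ 24 mo. — not satisfied.
(A) hours reduced — not met.
(B) no CBA — met.
(ii): F AND T → false.
(iii) not employee-requested — not met.
(b) = F OR F OR F = false.
(1): T AND F → false.
(a) no recent notice — holds.
(b) hourly-paid — satisfied.
(i) schedule shift > 4h — fails.
(ii) ≥ 18 at site — fails.
(c) = F OR F = false.
(2) = T AND T AND F = false.
So Overall is not satisfied (F OR F).

No — not required.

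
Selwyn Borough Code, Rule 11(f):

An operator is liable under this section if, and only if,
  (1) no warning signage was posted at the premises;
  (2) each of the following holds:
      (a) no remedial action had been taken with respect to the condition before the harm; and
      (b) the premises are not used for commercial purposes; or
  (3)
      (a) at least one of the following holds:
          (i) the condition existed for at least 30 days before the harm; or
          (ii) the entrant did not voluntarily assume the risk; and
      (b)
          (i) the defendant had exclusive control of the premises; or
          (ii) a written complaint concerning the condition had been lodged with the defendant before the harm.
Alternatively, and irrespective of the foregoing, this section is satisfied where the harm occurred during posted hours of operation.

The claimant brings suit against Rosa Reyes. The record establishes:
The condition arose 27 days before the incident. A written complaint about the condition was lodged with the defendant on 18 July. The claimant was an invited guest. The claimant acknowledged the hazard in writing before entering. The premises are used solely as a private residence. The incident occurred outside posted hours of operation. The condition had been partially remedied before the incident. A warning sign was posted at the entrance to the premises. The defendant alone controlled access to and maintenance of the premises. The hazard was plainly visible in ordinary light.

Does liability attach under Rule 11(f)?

No — not liable.

(1) no signage posted — not met.
(a) no remedial action — not met.
(b) not (commercial use) — satisfied.
So (2) is not satisfied (F AND T).
(i) condition ≥30 days old — fails.
(ii) no assumed risk — fails.
(a): F OR F → false.
(i) exclusive control — satisfied.
(ii) complaint lodged — holds.
So (b) is satisfied (T OR T).
(3) = F AND T = false.
Overall: F OR F OR F → false.
Exception (during posted hours) — not satisfied.
Result: main false OR exception false → false.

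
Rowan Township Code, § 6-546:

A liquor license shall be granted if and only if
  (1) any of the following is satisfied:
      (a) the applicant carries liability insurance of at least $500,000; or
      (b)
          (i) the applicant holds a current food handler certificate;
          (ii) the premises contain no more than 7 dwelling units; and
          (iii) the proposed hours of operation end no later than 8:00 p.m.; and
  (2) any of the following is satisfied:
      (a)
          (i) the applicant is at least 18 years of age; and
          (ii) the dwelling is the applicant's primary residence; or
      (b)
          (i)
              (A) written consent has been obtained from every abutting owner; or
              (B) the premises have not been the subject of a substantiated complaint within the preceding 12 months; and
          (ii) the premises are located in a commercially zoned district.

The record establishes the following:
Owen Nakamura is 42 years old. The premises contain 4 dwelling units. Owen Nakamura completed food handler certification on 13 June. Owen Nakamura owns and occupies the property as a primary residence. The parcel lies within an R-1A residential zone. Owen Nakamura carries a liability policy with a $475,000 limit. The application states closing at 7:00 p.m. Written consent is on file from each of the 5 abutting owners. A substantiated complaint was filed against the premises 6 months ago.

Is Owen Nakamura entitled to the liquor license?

(a) insurance ≥ $500,000 — not met.
(i) food handler cert. — satisfied.
(ii) ≤ 7 units — holds.
(iii) closes by 8 p.m. — met.
(b) = T AND T AND T = true.
(1) = F OR T = true.
(i) age ≥ 18 — met.
(ii) primary residence — holds.
(a): T AND T → true.
(A) all abutters consent — holds.
(B) no complaint in 12 mo. — not satisfied.
(i): T OR F → true.
(ii) commercially zoned — fails.
So (b) is not satisfied (T AND F).
So (2) is satisfied (T OR F).
Overall = T AND T = true.

Yes — granted.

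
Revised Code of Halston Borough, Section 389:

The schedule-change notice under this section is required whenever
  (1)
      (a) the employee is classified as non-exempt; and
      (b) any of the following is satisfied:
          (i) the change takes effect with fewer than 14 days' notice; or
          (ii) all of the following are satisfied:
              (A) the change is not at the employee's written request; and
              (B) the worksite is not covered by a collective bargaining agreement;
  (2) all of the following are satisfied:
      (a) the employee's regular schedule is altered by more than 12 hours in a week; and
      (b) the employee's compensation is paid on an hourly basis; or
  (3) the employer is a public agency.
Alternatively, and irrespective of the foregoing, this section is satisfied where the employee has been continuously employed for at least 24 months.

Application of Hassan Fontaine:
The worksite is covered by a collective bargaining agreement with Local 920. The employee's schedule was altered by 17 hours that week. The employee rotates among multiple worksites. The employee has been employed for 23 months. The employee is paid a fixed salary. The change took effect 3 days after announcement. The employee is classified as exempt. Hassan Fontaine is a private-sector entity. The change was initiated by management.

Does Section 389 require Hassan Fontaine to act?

(a) non-exempt — not satisfied.
(i) < 14 days' notice — met.
(A) not employee-requested — met.
(B) no CBA — not met.
So (ii) is not satisfied (T AND F).
So (b) is satisfied (T OR F).
(1) = F AND T = false.
(a) schedule shift > 12h — holds.
(b) hourly-paid — fails.
So (2) is not satisfied (T AND F).
(3) public agency — not satisfied.
Overall: F OR F OR F → false.
Exception (tenure ≥ 24 mo.) — not satisfied.
Result: main false OR exception false → false.

No — not required.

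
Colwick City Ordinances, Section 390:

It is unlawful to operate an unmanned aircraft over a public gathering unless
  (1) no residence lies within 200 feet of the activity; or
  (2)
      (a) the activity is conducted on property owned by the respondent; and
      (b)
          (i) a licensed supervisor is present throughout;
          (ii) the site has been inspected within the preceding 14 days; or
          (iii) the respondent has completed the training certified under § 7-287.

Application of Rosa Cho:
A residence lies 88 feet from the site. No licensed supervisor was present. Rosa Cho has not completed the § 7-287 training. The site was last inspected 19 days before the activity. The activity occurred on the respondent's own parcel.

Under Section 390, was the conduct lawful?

(1) no residence in 200 ft — fails.
(a) own property — holds.
(i) supervisor present — fails.
(ii) site inspected — fails.
(iii) training certified — fails.
(b) = F OR F OR F = false.
So (2) is not satisfied (T AND F).
Overall = F OR F = false.

No — unlawful.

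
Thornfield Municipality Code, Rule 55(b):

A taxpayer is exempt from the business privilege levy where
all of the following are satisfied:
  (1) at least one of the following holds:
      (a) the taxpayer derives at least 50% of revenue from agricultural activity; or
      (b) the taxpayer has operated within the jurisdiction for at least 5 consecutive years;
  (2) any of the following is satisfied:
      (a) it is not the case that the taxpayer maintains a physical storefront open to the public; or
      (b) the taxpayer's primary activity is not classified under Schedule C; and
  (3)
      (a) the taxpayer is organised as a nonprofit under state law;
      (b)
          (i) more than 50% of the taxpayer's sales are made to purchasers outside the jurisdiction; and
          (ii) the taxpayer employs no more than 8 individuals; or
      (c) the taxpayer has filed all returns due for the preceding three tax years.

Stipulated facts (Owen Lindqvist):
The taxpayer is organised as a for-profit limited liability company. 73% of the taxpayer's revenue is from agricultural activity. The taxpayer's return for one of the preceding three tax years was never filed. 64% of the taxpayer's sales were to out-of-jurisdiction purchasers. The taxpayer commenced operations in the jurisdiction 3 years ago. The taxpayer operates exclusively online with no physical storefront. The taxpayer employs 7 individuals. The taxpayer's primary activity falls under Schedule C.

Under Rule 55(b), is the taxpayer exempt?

(a) ≥50% agricultural — satisfied.
(b) ≥ 5 yrs in jurisdiction — not satisfied.
(1) = T OR F = true.
(a) not (has storefront) — holds.
(b) not (Schedule C activity) — not met.
So (2) is satisfied (T OR F).
(a) nonprofit — not met.
(i) >50% out-of-jur. sales — satisfied.
(ii) ≤ 8 employees — satisfied.
(b): T AND T → true.
(c) returns current — not satisfied.
(3): F OR T OR F → true.
Overall = T AND T AND T = true.

Yes — exempt.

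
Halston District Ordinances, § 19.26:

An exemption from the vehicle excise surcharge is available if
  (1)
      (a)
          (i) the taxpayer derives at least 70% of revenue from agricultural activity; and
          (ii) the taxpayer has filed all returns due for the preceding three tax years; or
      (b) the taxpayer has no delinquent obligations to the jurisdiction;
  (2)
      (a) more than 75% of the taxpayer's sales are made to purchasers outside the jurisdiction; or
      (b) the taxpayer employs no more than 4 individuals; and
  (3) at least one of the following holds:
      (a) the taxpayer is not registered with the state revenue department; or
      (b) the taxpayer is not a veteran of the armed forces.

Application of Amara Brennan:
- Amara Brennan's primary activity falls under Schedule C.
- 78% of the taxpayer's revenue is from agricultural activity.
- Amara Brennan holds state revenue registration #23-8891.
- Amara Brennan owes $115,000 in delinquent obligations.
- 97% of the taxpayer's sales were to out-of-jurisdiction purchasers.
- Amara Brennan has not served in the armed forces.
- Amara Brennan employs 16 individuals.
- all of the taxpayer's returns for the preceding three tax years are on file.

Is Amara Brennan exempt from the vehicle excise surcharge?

(i) ≥70% agricultural — holds.
(ii) returns current — satisfied.
So (a) is satisfied (T AND T).
(b) no delinquency — not met.
So (1) is satisfied (T OR F).
(a) >75% out-of-jur. sales — satisfied.
(b) ≤ 4 employees — not met.
(2) = T OR F = true.
(a) not (state-registered) — fails.
(b) not (veteran) — satisfied.
So (3) is satisfied (F OR T).
So Overall is satisfied (T AND T AND T).

Yes — exempt.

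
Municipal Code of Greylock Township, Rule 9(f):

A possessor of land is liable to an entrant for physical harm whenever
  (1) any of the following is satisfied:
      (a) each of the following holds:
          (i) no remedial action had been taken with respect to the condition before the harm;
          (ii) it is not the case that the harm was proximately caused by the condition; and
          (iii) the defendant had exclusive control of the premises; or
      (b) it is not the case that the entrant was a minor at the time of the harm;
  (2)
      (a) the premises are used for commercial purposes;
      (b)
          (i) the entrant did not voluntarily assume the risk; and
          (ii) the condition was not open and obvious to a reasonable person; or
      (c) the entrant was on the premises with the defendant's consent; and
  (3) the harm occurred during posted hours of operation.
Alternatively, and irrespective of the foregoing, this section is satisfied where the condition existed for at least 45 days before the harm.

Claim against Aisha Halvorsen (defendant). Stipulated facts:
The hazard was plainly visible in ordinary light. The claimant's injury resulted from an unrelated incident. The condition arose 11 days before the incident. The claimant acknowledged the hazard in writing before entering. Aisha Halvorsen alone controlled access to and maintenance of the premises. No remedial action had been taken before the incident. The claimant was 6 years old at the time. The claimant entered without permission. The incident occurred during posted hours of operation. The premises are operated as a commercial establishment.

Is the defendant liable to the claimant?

Yes — liable.

(i) no remedial action — satisfied.
(ii) not (proximate cause) — holds.
(iii) exclusive control — holds.
(a): T AND T AND T → true.
(b) not (entrant a minor) — fails.
(1) = T OR F = true.
(a) commercial use — met.
(i) no assumed risk — not met.
(ii) not open/obvious — not satisfied.
(b): F AND F → false.
(c) consent to enter — fails.
So (2) is satisfied (T OR F OR F).
(3) during posted hours — holds.
Overall: T AND T AND T → true.
Exception (condition ≥45 days old) — not satisfied.
Result: main true OR exception false → true.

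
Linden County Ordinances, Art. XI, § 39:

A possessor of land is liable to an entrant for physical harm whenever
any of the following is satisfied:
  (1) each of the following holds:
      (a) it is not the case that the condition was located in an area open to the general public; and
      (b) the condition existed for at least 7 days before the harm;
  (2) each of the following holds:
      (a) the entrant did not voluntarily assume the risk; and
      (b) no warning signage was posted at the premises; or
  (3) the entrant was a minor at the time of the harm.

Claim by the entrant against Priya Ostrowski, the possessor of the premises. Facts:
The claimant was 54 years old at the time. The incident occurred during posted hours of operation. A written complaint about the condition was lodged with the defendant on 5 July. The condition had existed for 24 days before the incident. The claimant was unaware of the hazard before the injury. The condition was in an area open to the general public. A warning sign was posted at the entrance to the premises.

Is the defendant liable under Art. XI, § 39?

No — not liable.

(a) not (public area) — fails.
(b) condition ≥7 days old — satisfied.
(1): F AND T → false.
(a) no assumed risk — satisfied.
(b) no signage posted — not satisfied.
So (2) is not satisfied (T AND F).
(3) entrant a minor — not met.
Overall = F OR F OR F = false.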